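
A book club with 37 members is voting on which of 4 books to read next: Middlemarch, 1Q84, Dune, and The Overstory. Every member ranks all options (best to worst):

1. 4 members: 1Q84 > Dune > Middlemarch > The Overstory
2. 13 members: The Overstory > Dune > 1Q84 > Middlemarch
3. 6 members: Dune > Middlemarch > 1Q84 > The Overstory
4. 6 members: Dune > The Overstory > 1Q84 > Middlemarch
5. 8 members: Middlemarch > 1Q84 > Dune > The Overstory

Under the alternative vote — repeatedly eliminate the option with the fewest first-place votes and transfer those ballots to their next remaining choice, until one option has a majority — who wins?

Dune

Round 1: Middlemarch 8, 1Q84 4, Dune 12, The Overstory 13. Eliminate 1Q84.
Round 2: Middlemarch 8, Dune 16, The Overstory 13. Eliminate Middlemarch.
Round 3: Dune 24, The Overstory 13. Dune has a majority.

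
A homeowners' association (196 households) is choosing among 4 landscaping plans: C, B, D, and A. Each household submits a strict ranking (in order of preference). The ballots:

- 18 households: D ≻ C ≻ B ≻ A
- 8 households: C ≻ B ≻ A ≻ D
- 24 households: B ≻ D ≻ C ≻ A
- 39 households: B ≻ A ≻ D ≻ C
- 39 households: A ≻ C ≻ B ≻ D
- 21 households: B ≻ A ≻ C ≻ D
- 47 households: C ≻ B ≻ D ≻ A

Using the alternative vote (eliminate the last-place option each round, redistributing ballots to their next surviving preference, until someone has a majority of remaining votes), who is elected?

Round 1: C 55, B 84, D 18, A 39. Eliminate D.
Round 2: C 73, B 84, A 39. Eliminate A.
Round 3: C 112, B 84. C has a majority.

C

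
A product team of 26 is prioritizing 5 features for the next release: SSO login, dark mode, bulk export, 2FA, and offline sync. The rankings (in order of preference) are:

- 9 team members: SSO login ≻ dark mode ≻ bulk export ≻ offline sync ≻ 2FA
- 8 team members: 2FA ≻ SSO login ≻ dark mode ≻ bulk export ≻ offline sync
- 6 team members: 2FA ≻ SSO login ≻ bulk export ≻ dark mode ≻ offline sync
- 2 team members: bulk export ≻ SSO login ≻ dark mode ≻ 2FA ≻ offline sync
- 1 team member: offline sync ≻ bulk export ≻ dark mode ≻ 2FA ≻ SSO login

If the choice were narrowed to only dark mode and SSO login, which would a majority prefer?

Voters preferring dark mode to SSO login: 1; preferring SSO login to dark mode: 25.
SSO login wins the head-to-head.

SSO login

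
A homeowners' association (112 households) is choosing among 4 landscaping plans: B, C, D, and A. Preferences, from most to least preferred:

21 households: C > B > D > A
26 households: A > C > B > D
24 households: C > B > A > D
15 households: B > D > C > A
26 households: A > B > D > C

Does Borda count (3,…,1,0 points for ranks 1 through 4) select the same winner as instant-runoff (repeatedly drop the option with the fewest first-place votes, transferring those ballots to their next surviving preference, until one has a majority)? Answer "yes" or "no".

Borda — scores: B 213, C 202, D 77, A 180. Winner: B.
Instant-runoff — R1 B 15, C 45, D 0, A 52 (D out); R2 B 15, C 45, A 52 (B out); R3 C 60, A 52 (C winner). Winner: C.
The two methods disagree.

no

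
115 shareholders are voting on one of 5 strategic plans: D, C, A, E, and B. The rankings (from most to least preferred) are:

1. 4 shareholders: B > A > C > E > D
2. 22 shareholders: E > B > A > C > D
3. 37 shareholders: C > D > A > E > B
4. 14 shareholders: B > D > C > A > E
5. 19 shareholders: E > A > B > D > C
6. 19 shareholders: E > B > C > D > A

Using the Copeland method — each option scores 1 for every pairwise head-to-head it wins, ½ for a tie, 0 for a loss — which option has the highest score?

D: beats A; loses to C, E, and B → score 1.
C: beats D and A; loses to E and B → score 2.
A: loses to D, C, E, and B → score 0.
E: beats D, C, A, and B → score 4.
B: beats D, C, and A; loses to E → score 3.
E has the best pairwise record.

E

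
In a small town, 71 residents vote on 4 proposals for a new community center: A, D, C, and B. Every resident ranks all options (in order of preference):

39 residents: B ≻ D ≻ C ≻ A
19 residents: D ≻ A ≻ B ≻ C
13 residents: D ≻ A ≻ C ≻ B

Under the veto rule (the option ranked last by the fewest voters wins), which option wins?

D

Last-place votes: A 39, D 0, C 19, B 13.
D is ranked last by the fewest voters, so D wins.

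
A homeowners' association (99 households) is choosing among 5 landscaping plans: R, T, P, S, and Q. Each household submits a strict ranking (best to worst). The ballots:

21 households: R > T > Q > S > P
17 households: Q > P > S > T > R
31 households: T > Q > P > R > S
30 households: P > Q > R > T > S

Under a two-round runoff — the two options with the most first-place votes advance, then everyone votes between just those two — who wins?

T

Round 1 first-place votes: R 21, T 31, P 30, S 0, Q 17.
T and P advance.
Runoff: T is preferred to P by 52 voters; P by 47.
T wins the runoff.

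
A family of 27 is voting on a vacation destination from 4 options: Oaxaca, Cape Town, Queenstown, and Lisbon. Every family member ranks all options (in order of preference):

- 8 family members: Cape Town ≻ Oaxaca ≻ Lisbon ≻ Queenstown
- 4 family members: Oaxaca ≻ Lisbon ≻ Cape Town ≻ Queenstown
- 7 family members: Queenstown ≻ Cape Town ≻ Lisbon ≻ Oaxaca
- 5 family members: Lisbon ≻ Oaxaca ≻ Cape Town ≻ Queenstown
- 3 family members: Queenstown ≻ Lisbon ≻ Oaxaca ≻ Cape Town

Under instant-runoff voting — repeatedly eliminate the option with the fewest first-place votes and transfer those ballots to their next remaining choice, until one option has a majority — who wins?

Round 1: Oaxaca 4, Cape Town 8, Queenstown 10, Lisbon 5. Eliminate Oaxaca.
Round 2: Cape Town 8, Queenstown 10, Lisbon 9. Eliminate Cape Town.
Round 3: Queenstown 10, Lisbon 17. Lisbon has a majority.

Lisbon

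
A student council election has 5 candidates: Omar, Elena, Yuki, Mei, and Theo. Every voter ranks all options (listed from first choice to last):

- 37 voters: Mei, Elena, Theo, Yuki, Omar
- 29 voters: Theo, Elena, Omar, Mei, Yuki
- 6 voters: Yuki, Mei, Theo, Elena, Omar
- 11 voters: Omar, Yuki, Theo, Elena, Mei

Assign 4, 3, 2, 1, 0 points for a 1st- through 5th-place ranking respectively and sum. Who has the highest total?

Theo

Omar: 37·0 + 29·2 + 6·0 + 11·4 = 102
Elena: 37·3 + 29·3 + 6·1 + 11·1 = 215
Yuki: 37·1 + 29·0 + 6·4 + 11·3 = 94
Mei: 37·4 + 29·1 + 6·3 + 11·0 = 195
Theo: 37·2 + 29·4 + 6·2 + 11·2 = 224
Theo has the highest Borda score (224).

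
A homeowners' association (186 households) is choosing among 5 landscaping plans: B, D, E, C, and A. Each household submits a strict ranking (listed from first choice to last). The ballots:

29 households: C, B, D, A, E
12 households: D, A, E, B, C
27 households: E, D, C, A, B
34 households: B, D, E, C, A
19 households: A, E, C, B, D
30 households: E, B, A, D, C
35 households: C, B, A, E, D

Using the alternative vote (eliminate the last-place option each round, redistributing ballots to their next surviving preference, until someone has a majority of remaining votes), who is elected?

Round 1: B 34, D 12, E 57, C 64, A 19. Eliminate D.
Round 2: B 34, E 57, C 64, A 31. Eliminate A.
Round 3: B 34, E 88, C 64. Eliminate B.
Round 4: E 122, C 64. E has a majority.

E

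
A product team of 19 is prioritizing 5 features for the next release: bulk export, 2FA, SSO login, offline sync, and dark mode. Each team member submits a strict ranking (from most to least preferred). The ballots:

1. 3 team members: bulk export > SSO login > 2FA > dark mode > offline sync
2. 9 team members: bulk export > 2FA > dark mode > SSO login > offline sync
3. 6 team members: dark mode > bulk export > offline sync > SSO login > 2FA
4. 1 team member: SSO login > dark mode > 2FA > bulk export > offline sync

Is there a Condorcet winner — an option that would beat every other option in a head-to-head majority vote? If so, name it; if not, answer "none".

bulk export

bulk export vs 2FA: 18–1 for bulk export.
bulk export vs SSO login: 18–1 for bulk export.
bulk export vs offline sync: 19–0 for bulk export.
bulk export vs dark mode: 12–7 for bulk export.
bulk export beats every other option head-to-head.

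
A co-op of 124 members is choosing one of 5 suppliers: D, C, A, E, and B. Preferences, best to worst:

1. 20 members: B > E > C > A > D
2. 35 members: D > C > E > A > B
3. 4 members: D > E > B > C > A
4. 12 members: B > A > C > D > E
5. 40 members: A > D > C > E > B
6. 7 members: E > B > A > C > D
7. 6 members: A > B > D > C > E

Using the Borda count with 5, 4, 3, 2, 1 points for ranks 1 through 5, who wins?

D

D: 20·1 + 35·5 + 4·5 + 12·2 + 40·4 + 7·1 + 6·3 = 424
C: 20·3 + 35·4 + 4·2 + 12·3 + 40·3 + 7·2 + 6·2 = 390
A: 20·2 + 35·2 + 4·1 + 12·4 + 40·5 + 7·3 + 6·5 = 413
E: 20·4 + 35·3 + 4·4 + 12·1 + 40·2 + 7·5 + 6·1 = 334
B: 20·5 + 35·1 + 4·3 + 12·5 + 40·1 + 7·4 + 6·4 = 299
D has the highest Borda score (424).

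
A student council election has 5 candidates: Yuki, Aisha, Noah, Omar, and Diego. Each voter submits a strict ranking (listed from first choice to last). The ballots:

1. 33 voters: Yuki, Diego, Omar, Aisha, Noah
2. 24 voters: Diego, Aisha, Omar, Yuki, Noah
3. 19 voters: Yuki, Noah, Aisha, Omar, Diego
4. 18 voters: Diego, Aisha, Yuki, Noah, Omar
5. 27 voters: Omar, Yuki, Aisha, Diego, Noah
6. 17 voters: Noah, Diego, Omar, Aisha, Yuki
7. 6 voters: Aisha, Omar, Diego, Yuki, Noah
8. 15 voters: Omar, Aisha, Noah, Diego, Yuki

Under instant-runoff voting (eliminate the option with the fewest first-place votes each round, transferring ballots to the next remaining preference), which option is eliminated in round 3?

Round 1: Yuki 52, Aisha 6, Noah 17, Omar 42, Diego 42. Eliminate Aisha.
Round 2: Yuki 52, Noah 17, Omar 48, Diego 42. Eliminate Noah.
Round 3: Yuki 52, Omar 48, Diego 59. Eliminate Omar.

Omar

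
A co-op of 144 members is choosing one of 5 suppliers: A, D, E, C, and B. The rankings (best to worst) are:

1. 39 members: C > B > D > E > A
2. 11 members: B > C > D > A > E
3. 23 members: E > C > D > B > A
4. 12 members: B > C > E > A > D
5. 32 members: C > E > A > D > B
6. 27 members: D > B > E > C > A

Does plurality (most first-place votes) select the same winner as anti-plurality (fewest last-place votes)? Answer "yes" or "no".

yes

Plurality — first-place votes: A 0, D 27, E 23, C 71, B 23. Winner: C.
Anti-plurality — last-place votes: A 89, D 12, E 11, C 0, B 32. Winner: C.
The two methods agree.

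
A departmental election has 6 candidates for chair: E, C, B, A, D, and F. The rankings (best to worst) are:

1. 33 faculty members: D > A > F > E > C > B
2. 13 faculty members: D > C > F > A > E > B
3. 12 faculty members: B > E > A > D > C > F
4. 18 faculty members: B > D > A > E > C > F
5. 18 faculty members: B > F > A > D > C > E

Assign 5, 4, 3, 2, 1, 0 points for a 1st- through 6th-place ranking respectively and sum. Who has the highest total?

E: 33·2 + 13·1 + 12·4 + 18·2 + 18·0 = 163
C: 33·1 + 13·4 + 12·1 + 18·1 + 18·1 = 133
B: 33·0 + 13·0 + 12·5 + 18·5 + 18·5 = 240
A: 33·4 + 13·2 + 12·3 + 18·3 + 18·3 = 302
D: 33·5 + 13·5 + 12·2 + 18·4 + 18·2 = 362
F: 33·3 + 13·3 + 12·0 + 18·0 + 18·4 = 210
D has the highest Borda score (362).

D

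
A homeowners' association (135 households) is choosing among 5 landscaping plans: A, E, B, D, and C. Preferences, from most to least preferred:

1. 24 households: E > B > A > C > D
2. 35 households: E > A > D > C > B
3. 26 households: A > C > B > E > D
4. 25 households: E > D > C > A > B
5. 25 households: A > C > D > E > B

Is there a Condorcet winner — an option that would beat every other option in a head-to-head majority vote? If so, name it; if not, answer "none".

E vs A: 84–51 for E.
E vs B: 109–26 for E.
E vs D: 110–25 for E.
E vs C: 84–51 for E.
E beats every other option head-to-head.

E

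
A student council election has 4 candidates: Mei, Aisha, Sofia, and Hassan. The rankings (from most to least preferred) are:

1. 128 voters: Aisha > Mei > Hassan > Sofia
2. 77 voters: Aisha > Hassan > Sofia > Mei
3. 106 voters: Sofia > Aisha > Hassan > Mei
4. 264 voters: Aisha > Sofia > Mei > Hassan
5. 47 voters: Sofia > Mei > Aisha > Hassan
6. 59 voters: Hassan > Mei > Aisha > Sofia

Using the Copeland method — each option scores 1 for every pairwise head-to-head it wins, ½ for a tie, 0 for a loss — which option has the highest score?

Aisha

Mei: beats Hassan; loses to Aisha and Sofia → score 1.
Aisha: beats Mei, Sofia, and Hassan → score 3.
Sofia: beats Mei and Hassan; loses to Aisha → score 2.
Hassan: loses to Mei, Aisha, and Sofia → score 0.
Aisha has the best pairwise record.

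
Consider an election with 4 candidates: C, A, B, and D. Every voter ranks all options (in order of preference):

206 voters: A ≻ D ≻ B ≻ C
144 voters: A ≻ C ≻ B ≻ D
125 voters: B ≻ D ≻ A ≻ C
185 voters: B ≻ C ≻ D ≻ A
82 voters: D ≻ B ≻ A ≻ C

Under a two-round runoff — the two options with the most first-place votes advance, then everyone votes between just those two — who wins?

Round 1 first-place votes: C 0, A 350, B 310, D 82.
A and B advance.
Runoff: A is preferred to B by 350 voters; B by 392.
B wins the runoff.

B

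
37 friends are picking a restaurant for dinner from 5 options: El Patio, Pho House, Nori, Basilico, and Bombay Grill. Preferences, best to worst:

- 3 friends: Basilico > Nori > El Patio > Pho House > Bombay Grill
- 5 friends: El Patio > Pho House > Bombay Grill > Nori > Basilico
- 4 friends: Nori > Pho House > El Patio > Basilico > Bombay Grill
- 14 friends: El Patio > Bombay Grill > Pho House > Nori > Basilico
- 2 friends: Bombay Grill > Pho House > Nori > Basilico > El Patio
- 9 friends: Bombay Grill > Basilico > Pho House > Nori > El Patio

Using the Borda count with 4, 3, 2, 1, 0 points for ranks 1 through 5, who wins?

Bombay Grill

El Patio: 3·2 + 5·4 + 4·2 + 14·4 + 2·0 + 9·0 = 90
Pho House: 3·1 + 5·3 + 4·3 + 14·2 + 2·3 + 9·2 = 82
Nori: 3·3 + 5·1 + 4·4 + 14·1 + 2·2 + 9·1 = 57
Basilico: 3·4 + 5·0 + 4·1 + 14·0 + 2·1 + 9·3 = 45
Bombay Grill: 3·0 + 5·2 + 4·0 + 14·3 + 2·4 + 9·4 = 96
Bombay Grill has the highest Borda score (96).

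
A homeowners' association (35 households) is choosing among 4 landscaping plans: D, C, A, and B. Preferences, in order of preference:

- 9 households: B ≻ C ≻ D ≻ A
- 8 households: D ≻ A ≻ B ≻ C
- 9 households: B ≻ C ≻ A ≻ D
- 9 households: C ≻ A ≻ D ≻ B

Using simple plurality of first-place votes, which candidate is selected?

B

First-place votes: D 8, C 9, A 0, B 18.
B has the most first-place votes.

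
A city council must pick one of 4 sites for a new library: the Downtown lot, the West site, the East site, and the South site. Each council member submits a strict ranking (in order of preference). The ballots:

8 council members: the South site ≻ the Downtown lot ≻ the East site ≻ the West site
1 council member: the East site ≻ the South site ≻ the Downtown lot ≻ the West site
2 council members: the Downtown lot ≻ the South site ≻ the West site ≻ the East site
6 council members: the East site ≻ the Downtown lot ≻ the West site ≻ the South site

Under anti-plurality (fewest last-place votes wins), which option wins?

the Downtown lot

Last-place votes: the Downtown lot 0, the West site 9, the East site 2, the South site 6.
the Downtown lot is ranked last by the fewest voters, so the Downtown lot wins.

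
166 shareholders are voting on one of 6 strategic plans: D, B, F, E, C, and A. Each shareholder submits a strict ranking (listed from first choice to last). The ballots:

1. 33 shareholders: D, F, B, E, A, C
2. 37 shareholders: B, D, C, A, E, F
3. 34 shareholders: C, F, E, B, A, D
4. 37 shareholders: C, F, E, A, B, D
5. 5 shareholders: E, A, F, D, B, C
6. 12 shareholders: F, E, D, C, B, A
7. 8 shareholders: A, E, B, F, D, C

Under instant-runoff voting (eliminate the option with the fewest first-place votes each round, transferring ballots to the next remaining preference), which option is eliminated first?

Round 1: D 33, B 37, F 12, E 5, C 71, A 8. Eliminate E.

E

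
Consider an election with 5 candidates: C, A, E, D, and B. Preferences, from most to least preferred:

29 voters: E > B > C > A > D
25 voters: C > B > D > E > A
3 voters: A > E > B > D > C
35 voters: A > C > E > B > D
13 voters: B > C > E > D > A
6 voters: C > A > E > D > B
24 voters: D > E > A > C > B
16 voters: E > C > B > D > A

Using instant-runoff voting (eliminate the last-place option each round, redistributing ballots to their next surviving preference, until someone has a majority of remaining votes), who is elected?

Round 1: C 31, A 38, E 45, D 24, B 13. Eliminate B.
Round 2: C 44, A 38, E 45, D 24. Eliminate D.
Round 3: C 44, A 38, E 69. Eliminate A.
Round 4: C 79, E 72. C has a majority.

C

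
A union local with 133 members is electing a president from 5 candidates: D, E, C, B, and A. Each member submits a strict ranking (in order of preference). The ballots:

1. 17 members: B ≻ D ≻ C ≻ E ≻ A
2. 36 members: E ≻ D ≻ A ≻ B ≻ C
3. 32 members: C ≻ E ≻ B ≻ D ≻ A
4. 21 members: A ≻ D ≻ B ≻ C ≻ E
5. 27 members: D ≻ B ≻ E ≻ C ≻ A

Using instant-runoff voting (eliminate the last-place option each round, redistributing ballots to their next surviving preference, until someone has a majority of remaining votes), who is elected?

E

Round 1: D 27, E 36, C 32, B 17, A 21. Eliminate B.
Round 2: D 44, E 36, C 32, A 21. Eliminate A.
Round 3: D 65, E 36, C 32. Eliminate C.
Round 4: D 65, E 68. E has a majority.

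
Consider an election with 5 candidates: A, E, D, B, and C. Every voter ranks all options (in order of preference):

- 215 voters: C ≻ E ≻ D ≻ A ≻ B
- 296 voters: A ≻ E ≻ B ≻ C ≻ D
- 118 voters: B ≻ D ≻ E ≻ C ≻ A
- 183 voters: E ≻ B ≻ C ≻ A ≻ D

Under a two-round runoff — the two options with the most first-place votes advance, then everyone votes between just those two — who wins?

Round 1 first-place votes: A 296, E 183, D 0, B 118, C 215.
A and C advance.
Runoff: A is preferred to C by 296 voters; C by 516.
C wins the runoff.

C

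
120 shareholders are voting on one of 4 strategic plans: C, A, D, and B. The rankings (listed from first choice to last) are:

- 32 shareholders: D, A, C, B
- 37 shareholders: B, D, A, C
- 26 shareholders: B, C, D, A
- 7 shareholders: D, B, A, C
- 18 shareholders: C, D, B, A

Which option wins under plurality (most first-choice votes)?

First-place votes: C 18, A 0, D 39, B 63.
B has the most first-place votes.

B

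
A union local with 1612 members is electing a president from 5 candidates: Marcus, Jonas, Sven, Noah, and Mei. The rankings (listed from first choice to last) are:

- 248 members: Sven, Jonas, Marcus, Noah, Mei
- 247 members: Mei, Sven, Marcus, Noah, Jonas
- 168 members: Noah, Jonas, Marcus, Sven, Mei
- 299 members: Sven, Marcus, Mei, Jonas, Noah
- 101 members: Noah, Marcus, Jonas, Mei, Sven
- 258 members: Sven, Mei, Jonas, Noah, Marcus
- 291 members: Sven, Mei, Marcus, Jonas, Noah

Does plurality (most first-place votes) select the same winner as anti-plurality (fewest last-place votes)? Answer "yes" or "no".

Plurality — first-place votes: Marcus 0, Jonas 0, Sven 1096, Noah 269, Mei 247. Winner: Sven.
Anti-plurality — last-place votes: Marcus 258, Jonas 247, Sven 101, Noah 590, Mei 416. Winner: Sven.
The two methods agree.

yes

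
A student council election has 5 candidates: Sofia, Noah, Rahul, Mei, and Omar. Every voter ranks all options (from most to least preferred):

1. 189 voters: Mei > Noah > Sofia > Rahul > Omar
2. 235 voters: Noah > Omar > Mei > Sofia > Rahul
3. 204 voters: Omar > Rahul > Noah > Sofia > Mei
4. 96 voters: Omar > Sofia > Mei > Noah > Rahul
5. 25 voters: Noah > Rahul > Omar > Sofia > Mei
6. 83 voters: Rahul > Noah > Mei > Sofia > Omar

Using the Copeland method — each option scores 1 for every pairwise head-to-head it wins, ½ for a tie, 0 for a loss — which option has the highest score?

Sofia: beats Rahul; loses to Noah, Mei, and Omar → score 1.
Noah: beats Sofia, Rahul, Mei, and Omar → score 4.
Rahul: loses to Sofia, Noah, Mei, and Omar → score 0.
Mei: beats Sofia and Rahul; loses to Noah and Omar → score 2.
Omar: beats Sofia, Rahul, and Mei; loses to Noah → score 3.
Noah has the best pairwise record.

Noah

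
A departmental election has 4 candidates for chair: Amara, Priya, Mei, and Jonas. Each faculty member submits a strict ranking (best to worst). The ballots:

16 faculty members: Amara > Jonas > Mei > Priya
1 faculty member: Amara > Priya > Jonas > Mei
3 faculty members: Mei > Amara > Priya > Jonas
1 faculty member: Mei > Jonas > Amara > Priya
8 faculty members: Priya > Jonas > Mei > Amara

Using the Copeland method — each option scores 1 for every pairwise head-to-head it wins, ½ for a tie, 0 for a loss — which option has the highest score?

Amara

Amara: beats Priya, Mei, and Jonas → score 3.
Priya: loses to Amara, Mei, and Jonas → score 0.
Mei: beats Priya; loses to Amara and Jonas → score 1.
Jonas: beats Priya and Mei; loses to Amara → score 2.
Amara has the best pairwise record.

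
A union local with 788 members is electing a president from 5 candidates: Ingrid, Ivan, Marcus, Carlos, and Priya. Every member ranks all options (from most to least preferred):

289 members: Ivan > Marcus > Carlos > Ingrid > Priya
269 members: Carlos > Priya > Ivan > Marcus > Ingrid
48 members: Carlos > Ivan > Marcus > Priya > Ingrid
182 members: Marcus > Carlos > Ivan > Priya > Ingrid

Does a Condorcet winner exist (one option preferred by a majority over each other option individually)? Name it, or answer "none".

Checking pairwise contests:
Ivan beats Ingrid 788–0.
Carlos beats Ivan 499–289.
Ivan beats Marcus 606–182.
Marcus beats Carlos 471–317.
Ivan beats Priya 519–269.
Every option loses at least one head-to-head, so there is no Condorcet winner.

none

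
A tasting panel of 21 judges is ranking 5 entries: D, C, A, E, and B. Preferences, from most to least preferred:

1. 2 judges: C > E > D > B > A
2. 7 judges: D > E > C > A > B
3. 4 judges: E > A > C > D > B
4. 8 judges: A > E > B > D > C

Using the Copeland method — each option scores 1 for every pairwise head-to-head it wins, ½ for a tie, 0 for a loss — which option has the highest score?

D: beats C and B; loses to A and E → score 2.
C: beats B; loses to D, A, and E → score 1.
A: beats D, C, and B; loses to E → score 3.
E: beats D, C, A, and B → score 4.
B: loses to D, C, A, and E → score 0.
E has the best pairwise record.

E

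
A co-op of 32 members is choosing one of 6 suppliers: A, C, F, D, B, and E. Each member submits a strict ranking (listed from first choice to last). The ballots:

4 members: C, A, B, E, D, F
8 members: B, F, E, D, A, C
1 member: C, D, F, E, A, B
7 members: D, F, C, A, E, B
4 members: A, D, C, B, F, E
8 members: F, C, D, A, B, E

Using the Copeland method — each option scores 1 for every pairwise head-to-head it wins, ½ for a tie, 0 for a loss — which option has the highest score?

D

A: beats B and E; loses to C, F, and D → score 2.
C: beats A, B, and E; loses to F and D → score 3.
F: beats A, C, and E; ties D and B → score 4.
D: beats A, C, B, and E; ties F → score 4.5.
B: beats E; ties F; loses to A, C, and D → score 1.5.
E: loses to A, C, F, D, and B → score 0.
D has the best pairwise record.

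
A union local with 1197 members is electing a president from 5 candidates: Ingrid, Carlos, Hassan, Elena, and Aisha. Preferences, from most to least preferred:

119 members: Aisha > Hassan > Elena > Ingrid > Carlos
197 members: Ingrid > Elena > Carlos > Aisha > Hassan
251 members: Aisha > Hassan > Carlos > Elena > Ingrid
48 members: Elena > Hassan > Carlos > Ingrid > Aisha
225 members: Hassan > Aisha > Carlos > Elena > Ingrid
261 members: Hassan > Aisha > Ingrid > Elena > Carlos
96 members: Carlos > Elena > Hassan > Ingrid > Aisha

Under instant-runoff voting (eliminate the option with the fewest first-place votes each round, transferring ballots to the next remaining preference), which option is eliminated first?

Elena

Round 1: Ingrid 197, Carlos 96, Hassan 486, Elena 48, Aisha 370. Eliminate Elena.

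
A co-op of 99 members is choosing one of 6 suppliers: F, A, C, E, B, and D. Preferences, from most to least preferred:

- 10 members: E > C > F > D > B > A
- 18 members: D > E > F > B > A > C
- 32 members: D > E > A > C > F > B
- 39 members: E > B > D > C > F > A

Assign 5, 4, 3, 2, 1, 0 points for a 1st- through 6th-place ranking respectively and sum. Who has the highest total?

E

F: 10·3 + 18·3 + 32·1 + 39·1 = 155
A: 10·0 + 18·1 + 32·3 + 39·0 = 114
C: 10·4 + 18·0 + 32·2 + 39·2 = 182
E: 10·5 + 18·4 + 32·4 + 39·5 = 445
B: 10·1 + 18·2 + 32·0 + 39·4 = 202
D: 10·2 + 18·5 + 32·5 + 39·3 = 387
E has the highest Borda score (445).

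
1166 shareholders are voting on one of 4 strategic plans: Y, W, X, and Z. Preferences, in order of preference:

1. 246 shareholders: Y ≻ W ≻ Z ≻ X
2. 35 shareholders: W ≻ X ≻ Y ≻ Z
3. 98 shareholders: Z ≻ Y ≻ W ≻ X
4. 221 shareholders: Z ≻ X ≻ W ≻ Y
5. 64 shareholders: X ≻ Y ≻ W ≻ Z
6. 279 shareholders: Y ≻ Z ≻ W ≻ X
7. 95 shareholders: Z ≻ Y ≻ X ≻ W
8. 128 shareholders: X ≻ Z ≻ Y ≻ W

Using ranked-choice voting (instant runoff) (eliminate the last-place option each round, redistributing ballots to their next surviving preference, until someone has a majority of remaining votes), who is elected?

Y

Round 1: Y 525, W 35, X 192, Z 414. Eliminate W.
Round 2: Y 525, X 227, Z 414. Eliminate X.
Round 3: Y 624, Z 542. Y has a majority.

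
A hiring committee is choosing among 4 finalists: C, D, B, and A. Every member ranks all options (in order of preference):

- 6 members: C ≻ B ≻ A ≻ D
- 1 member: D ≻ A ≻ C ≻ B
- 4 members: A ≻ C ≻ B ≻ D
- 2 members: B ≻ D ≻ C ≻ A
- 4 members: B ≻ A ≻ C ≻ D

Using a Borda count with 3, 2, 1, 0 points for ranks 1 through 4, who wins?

B

C: 6·3 + 1·1 + 4·2 + 2·1 + 4·1 = 33
D: 6·0 + 1·3 + 4·0 + 2·2 + 4·0 = 7
B: 6·2 + 1·0 + 4·1 + 2·3 + 4·3 = 34
A: 6·1 + 1·2 + 4·3 + 2·0 + 4·2 = 28
B has the highest Borda score (34).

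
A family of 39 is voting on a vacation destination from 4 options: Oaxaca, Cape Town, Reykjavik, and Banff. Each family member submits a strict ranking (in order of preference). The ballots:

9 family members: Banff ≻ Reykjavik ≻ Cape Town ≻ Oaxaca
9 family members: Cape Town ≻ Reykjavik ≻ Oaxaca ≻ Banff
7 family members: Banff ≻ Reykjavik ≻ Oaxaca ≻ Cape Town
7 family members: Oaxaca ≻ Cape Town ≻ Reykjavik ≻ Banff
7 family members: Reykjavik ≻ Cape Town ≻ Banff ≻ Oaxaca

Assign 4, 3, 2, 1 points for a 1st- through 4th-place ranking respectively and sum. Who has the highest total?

Oaxaca: 9·1 + 9·2 + 7·2 + 7·4 + 7·1 = 76
Cape Town: 9·2 + 9·4 + 7·1 + 7·3 + 7·3 = 103
Reykjavik: 9·3 + 9·3 + 7·3 + 7·2 + 7·4 = 117
Banff: 9·4 + 9·1 + 7·4 + 7·1 + 7·2 = 94
Reykjavik has the highest Borda score (117).

Reykjavik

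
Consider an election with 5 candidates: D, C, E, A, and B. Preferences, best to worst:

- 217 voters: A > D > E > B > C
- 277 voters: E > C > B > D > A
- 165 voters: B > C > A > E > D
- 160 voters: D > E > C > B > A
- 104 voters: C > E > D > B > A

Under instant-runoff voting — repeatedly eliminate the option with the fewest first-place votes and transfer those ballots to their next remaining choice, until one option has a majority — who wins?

E

Round 1: D 160, C 104, E 277, A 217, B 165. Eliminate C.
Round 2: D 160, E 381, A 217, B 165. Eliminate D.
Round 3: E 541, A 217, B 165. E has a majority.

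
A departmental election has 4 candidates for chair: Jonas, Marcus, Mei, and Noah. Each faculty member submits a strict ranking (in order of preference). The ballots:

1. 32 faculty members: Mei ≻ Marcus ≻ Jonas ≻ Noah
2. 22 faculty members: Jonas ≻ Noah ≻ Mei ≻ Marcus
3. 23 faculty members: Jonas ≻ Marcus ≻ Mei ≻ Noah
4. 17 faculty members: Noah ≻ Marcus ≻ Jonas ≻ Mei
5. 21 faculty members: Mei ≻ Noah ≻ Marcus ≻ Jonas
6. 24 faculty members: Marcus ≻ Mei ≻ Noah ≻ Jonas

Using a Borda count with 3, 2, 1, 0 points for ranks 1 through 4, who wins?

Jonas: 32·1 + 22·3 + 23·3 + 17·1 + 21·0 + 24·0 = 184
Marcus: 32·2 + 22·0 + 23·2 + 17·2 + 21·1 + 24·3 = 237
Mei: 32·3 + 22·1 + 23·1 + 17·0 + 21·3 + 24·2 = 252
Noah: 32·0 + 22·2 + 23·0 + 17·3 + 21·2 + 24·1 = 161
Mei has the highest Borda score (252).

Mei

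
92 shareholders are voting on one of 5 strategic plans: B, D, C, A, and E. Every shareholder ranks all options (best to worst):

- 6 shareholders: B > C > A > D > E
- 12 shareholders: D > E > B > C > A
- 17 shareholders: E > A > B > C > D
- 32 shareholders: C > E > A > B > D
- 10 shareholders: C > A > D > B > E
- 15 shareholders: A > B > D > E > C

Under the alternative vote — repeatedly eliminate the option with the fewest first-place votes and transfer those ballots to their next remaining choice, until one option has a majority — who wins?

Round 1: B 6, D 12, C 42, A 15, E 17. Eliminate B.
Round 2: D 12, C 48, A 15, E 17. C has a majority.

C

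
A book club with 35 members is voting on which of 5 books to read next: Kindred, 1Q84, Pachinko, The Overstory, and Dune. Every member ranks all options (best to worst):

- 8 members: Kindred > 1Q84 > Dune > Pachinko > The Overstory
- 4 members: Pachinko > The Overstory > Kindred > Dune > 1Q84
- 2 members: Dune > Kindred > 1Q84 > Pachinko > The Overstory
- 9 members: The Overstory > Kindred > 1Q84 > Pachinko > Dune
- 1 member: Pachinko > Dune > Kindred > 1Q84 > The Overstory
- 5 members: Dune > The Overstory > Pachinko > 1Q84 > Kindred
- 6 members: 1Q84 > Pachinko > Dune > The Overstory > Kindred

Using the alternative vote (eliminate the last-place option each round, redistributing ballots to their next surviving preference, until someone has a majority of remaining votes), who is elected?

Dune

Round 1: Kindred 8, 1Q84 6, Pachinko 5, The Overstory 9, Dune 7. Eliminate Pachinko.
Round 2: Kindred 8, 1Q84 6, The Overstory 13, Dune 8. Eliminate 1Q84.
Round 3: Kindred 8, The Overstory 13, Dune 14. Eliminate Kindred.
Round 4: The Overstory 13, Dune 22. Dune has a majority.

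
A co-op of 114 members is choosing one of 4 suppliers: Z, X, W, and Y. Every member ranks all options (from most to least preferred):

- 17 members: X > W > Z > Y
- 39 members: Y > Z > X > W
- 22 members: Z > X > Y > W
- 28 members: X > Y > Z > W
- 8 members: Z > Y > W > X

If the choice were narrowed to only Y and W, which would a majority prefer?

Y

Voters preferring Y to W: 97; preferring W to Y: 17.
Y wins the head-to-head.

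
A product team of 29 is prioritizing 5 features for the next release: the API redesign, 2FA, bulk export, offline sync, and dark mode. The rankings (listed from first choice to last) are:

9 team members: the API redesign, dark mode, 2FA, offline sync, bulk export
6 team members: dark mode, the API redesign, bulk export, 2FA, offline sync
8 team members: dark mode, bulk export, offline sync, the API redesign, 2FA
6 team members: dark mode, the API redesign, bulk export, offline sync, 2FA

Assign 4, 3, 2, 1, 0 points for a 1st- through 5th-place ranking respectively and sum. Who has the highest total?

the API redesign: 9·4 + 6·3 + 8·1 + 6·3 = 80
2FA: 9·2 + 6·1 + 8·0 + 6·0 = 24
bulk export: 9·0 + 6·2 + 8·3 + 6·2 = 48
offline sync: 9·1 + 6·0 + 8·2 + 6·1 = 31
dark mode: 9·3 + 6·4 + 8·4 + 6·4 = 107
dark mode has the highest Borda score (107).

dark mode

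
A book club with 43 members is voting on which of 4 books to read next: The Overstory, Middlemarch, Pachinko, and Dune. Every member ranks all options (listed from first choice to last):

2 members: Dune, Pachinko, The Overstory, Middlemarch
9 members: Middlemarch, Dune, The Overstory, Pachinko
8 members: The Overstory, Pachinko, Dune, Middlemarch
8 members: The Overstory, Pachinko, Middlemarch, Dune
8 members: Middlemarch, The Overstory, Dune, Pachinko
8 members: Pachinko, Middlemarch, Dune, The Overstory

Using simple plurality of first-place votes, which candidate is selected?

First-place votes: The Overstory 16, Middlemarch 17, Pachinko 8, Dune 2.
Middlemarch has the most first-place votes.

Middlemarch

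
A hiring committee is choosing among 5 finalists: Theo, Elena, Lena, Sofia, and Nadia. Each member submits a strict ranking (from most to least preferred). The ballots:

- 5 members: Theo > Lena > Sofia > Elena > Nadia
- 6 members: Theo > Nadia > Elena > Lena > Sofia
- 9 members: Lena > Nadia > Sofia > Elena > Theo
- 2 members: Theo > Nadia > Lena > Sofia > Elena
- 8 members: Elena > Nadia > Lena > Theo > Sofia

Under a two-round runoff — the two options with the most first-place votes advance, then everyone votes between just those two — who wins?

Lena

Round 1 first-place votes: Theo 13, Elena 8, Lena 9, Sofia 0, Nadia 0.
Theo and Lena advance.
Runoff: Theo is preferred to Lena by 13 voters; Lena by 17.
Lena wins the runoff.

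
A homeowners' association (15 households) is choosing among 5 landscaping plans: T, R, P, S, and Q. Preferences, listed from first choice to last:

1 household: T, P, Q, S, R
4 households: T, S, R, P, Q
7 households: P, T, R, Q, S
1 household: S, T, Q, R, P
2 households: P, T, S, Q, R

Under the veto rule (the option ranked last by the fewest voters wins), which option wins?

Last-place votes: T 0, R 3, P 1, S 7, Q 4.
T is ranked last by the fewest voters, so T wins.

T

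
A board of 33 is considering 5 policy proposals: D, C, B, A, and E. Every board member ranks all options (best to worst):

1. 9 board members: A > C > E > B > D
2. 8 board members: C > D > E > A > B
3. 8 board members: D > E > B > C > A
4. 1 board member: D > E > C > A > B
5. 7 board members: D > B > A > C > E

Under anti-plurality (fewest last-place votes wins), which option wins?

C

Last-place votes: D 9, C 0, B 9, A 8, E 7.
C is ranked last by the fewest voters, so C wins.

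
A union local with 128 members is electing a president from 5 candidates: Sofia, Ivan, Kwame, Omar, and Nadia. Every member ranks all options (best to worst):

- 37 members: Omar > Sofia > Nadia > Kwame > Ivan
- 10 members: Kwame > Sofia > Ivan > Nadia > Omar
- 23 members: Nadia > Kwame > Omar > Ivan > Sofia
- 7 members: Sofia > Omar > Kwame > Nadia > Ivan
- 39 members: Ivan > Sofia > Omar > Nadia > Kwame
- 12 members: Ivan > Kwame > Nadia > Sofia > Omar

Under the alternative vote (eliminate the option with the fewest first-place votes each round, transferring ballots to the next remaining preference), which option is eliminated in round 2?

Kwame

Round 1: Sofia 7, Ivan 51, Kwame 10, Omar 37, Nadia 23. Eliminate Sofia.
Round 2: Ivan 51, Kwame 10, Omar 44, Nadia 23. Eliminate Kwame.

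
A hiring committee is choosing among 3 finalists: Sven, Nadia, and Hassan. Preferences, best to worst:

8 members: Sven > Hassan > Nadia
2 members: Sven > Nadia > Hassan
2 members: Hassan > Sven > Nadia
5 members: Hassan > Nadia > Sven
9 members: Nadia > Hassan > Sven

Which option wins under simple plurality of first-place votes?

First-place votes: Sven 10, Nadia 9, Hassan 7.
Sven has the most first-place votes.

Sven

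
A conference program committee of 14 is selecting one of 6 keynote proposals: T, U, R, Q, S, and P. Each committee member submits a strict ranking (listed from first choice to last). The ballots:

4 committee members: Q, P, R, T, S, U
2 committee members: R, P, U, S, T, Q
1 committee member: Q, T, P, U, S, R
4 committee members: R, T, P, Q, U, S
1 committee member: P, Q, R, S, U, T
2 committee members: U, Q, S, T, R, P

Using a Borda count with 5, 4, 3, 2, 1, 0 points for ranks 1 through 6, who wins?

T: 4·2 + 2·1 + 1·4 + 4·4 + 1·0 + 2·2 = 34
U: 4·0 + 2·3 + 1·2 + 4·1 + 1·1 + 2·5 = 23
R: 4·3 + 2·5 + 1·0 + 4·5 + 1·3 + 2·1 = 47
Q: 4·5 + 2·0 + 1·5 + 4·2 + 1·4 + 2·4 = 45
S: 4·1 + 2·2 + 1·1 + 4·0 + 1·2 + 2·3 = 17
P: 4·4 + 2·4 + 1·3 + 4·3 + 1·5 + 2·0 = 44
R has the highest Borda score (47).

R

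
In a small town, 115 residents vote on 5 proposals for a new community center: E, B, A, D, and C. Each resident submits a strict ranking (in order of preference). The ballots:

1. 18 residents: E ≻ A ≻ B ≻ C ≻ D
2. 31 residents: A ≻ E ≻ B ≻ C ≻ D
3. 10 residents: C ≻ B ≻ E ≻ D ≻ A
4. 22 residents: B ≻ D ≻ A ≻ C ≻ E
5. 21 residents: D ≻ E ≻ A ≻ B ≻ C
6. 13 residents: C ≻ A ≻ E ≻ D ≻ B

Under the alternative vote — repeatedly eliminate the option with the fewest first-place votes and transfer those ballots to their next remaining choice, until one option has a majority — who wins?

A

Round 1: E 18, B 22, A 31, D 21, C 23. Eliminate E.
Round 2: B 22, A 49, D 21, C 23. Eliminate D.
Round 3: B 22, A 70, C 23. A has a majority.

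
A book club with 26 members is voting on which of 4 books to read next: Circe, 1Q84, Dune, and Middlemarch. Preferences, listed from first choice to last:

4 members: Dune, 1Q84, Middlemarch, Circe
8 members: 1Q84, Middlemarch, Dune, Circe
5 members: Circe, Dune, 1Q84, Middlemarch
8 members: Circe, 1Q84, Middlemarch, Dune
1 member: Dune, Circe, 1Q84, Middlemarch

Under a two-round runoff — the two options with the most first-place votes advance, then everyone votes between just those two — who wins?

Circe

Round 1 first-place votes: Circe 13, 1Q84 8, Dune 5, Middlemarch 0.
Circe and 1Q84 advance.
Runoff: Circe is preferred to 1Q84 by 14 voters; 1Q84 by 12.
Circe wins the runoff.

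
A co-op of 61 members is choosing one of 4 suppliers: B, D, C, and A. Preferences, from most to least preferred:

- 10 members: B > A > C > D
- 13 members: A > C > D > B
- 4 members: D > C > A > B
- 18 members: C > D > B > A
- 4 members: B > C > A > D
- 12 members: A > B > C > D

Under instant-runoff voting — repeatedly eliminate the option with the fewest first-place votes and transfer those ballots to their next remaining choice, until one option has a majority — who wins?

A

Round 1: B 14, D 4, C 18, A 25. Eliminate D.
Round 2: B 14, C 22, A 25. Eliminate B.
Round 3: C 26, A 35. A has a majority.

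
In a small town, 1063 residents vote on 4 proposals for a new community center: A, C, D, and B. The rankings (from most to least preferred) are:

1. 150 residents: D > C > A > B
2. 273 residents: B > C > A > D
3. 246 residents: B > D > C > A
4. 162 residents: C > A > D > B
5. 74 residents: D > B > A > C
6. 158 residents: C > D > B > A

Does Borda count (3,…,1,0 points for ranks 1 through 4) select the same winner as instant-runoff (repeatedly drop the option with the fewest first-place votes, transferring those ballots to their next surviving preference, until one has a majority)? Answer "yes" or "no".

no

Borda — scores: A 821, C 2052, D 1642, B 1863. Winner: C.
Instant-runoff — R1 A 0, C 320, D 224, B 519 (A out); R2 C 320, D 224, B 519 (D out); R3 C 470, B 593 (B winner). Winner: B.
The two methods disagree.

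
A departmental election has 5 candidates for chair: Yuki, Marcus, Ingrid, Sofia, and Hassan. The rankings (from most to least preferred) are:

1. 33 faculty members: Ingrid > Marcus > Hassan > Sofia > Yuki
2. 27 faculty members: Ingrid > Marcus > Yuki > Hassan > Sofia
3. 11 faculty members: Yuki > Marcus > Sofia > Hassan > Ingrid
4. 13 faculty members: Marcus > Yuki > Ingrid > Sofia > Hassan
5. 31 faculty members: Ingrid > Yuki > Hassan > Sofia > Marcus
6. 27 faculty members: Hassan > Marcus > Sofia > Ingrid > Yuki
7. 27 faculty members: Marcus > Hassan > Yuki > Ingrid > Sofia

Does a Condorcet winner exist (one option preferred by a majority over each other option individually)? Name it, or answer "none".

Ingrid vs Yuki: 118–51 for Ingrid.
Ingrid vs Marcus: 91–78 for Ingrid.
Ingrid vs Sofia: 131–38 for Ingrid.
Ingrid vs Hassan: 104–65 for Ingrid.
Ingrid beats every other option head-to-head.

Ingrid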